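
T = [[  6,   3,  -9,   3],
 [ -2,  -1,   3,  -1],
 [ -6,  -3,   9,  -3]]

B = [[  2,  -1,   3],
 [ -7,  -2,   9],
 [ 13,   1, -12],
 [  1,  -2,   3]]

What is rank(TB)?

1

First compute TB:
[[-123, -27, 162],
 [ 41,   9, -54],
 [123,  27, -162]]
Now row reduce the product.
R2 ← R2 + (1/3)·R1: [0, 0, 0]
R3 ← R3 + R1: [0, 0, 0]
1 nonzero row, so rank(TB) = 1.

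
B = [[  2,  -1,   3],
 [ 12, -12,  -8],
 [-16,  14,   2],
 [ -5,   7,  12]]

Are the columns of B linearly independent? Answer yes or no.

Row reduce B to echelon form.
R2 ← R2 − (6)·R1: [0, -6, -26]
R3 ← R3 + (8)·R1: [0, 6, 26]
R4 ← R4 + (5/2)·R1: [0, 9/2, 39/2]
R3 ← R3 + R2: [0, 0, 0]
R4 ← R4 + (3/4)·R2: [0, 0, 0]
2 pivots among 3 columns.
Only 2 < 3 pivot columns, so the columns are linearly dependent.

no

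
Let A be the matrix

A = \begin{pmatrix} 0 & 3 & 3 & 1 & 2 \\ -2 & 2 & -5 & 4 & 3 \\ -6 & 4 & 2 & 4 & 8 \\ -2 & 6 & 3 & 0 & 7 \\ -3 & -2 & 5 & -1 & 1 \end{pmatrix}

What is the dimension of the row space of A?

Row reduce to echelon form.
Swap R1 ↔ R2
R3 ← R3 − (3)·R1: [0, -2, 17, -8, -1]
R4 ← R4 − R1: [0, 4, 8, -4, 4]
R5 ← R5 − (3/2)·R1: [0, -5, 25/2, -7, -7/2]
R3 ← R3 + (2/3)·R2: [0, 0, 19, -22/3, 1/3]
R4 ← R4 − (4/3)·R2: [0, 0, 4, -16/3, 4/3]
R5 ← R5 + (5/3)·R2: [0, 0, 35/2, -16/3, -1/6]
R4 ← R4 − (4/19)·R3: [0, 0, 0, -72/19, 24/19]
R5 ← R5 − (35/38)·R3: [0, 0, 0, 27/19, -9/19]
R5 ← R5 + (3/8)·R4: [0, 0, 0, 0, 0]
Echelon form has 4 nonzero rows, so rank(A) = 4.
The row space has dimension equal to the rank: 4.

4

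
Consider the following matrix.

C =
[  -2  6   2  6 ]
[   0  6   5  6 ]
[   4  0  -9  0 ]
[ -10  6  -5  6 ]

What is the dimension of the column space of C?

Row reduce to echelon form.
R3 ← R3 + (2)·R1: [0, 12, -5, 12]
R4 ← R4 − (5)·R1: [0, -24, -15, -24]
R3 ← R3 − (2)·R2: [0, 0, -15, 0]
R4 ← R4 + (4)·R2: [0, 0, 5, 0]
R4 ← R4 + (1/3)·R3: [0, 0, 0, 0]
Echelon form has 3 nonzero rows, so rank(C) = 3.
The column space has dimension equal to the rank: 3.

3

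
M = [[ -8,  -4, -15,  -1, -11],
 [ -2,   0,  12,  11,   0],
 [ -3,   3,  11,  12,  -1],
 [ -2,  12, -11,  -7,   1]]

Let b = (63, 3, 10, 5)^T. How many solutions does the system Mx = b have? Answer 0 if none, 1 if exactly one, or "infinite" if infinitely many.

Row reduce the augmented matrix [M | b].
R2 ← R2 − (1/4)·R1: [0, 1, 63/4, 45/4, 11/4, -51/4]
R3 ← R3 − (3/8)·R1: [0, 9/2, 133/8, 99/8, 25/8, -109/8]
R4 ← R4 − (1/4)·R1: [0, 13, -29/4, -27/4, 15/4, -43/4]
R3 ← R3 − (9/2)·R2: [0, 0, -217/4, -153/4, -37/4, 175/4]
R4 ← R4 − (13)·R2: [0, 0, -212, -153, -32, 155]
R4 ← R4 − (848/217)·R3: [0, 0, 0, -765/217, 900/217, -495/31]
The echelon form has 4 nonzero rows, and every pivot lies in the first 5 columns, so rank(M) = rank([M|b]) = 4.
The system is consistent.
rank = 4 < 5 unknowns, so there are infinitely many solutions.

infinite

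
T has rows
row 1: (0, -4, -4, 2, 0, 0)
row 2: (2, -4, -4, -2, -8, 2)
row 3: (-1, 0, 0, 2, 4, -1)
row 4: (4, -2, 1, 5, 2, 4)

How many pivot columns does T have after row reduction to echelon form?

Row reduce to echelon form.
Swap R1 ↔ R2
R3 ← R3 + (1/2)·R1: [0, -2, -2, 1, 0, 0]
R4 ← R4 − (2)·R1: [0, 6, 9, 9, 18, 0]
R3 ← R3 − (1/2)·R2: [0, 0, 0, 0, 0, 0]
R4 ← R4 + (3/2)·R2: [0, 0, 3, 12, 18, 0]
Swap R3 ↔ R4
Echelon form has 3 nonzero rows, so rank(T) = 3.
Each nonzero row contributes one pivot column: 3 pivot columns.

3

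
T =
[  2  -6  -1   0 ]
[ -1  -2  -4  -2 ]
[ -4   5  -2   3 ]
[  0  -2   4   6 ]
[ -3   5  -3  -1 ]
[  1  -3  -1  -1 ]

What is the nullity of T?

0

Row reduce to echelon form.
R2 ← R2 + (1/2)·R1: [0, -5, -9/2, -2]
R3 ← R3 + (2)·R1: [0, -7, -4, 3]
R5 ← R5 + (3/2)·R1: [0, -4, -9/2, -1]
R6 ← R6 − (1/2)·R1: [0, 0, -1/2, -1]
R3 ← R3 − (7/5)·R2: [0, 0, 23/10, 29/5]
R4 ← R4 − (2/5)·R2: [0, 0, 29/5, 34/5]
R5 ← R5 − (4/5)·R2: [0, 0, -9/10, 3/5]
R4 ← R4 − (58/23)·R3: [0, 0, 0, -180/23]
R5 ← R5 + (9/23)·R3: [0, 0, 0, 66/23]
R6 ← R6 + (5/23)·R3: [0, 0, 0, 6/23]
R5 ← R5 + (11/30)·R4: [0, 0, 0, 0]
R6 ← R6 + (1/30)·R4: [0, 0, 0, 0]
4 nonzero rows, so rank(T) = 4.
T has 4 columns; by rank–nullity, nullity = 4 − 4 = 0.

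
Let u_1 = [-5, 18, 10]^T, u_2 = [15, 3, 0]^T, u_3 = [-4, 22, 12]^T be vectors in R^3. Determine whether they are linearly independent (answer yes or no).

no

Form the matrix with these vectors as rows and row reduce.
R2 ← R2 + (3)·R1: [0, 57, 30]
R3 ← R3 − (4/5)·R1: [0, 38/5, 4]
R3 ← R3 − (2/15)·R2: [0, 0, 0]
2 nonzero rows, so the 3 vectors span a space of dimension 2.
Since 2 < 3, the vectors are linearly dependent.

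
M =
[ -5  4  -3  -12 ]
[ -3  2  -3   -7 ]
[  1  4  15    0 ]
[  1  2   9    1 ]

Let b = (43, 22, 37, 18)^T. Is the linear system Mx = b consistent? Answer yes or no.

yes

Row reduce the augmented matrix [M | b].
R2 ← R2 − (3/5)·R1: [0, -2/5, -6/5, 1/5, -19/5]
R3 ← R3 + (1/5)·R1: [0, 24/5, 72/5, -12/5, 228/5]
R4 ← R4 + (1/5)·R1: [0, 14/5, 42/5, -7/5, 133/5]
R3 ← R3 + (12)·R2: [0, 0, 0, 0, 0]
R4 ← R4 + (7)·R2: [0, 0, 0, 0, 0]
The echelon form has 2 nonzero rows, and every pivot lies in the first 4 columns, so rank(M) = rank([M|b]) = 2.
The system is consistent.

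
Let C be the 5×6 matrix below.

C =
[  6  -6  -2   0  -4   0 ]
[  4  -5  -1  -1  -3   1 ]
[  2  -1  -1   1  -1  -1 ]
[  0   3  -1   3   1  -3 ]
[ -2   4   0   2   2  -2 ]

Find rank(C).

2

Row reduce to echelon form.
R2 ← R2 − (2/3)·R1: [0, -1, 1/3, -1, -1/3, 1]
R3 ← R3 − (1/3)·R1: [0, 1, -1/3, 1, 1/3, -1]
R5 ← R5 + (1/3)·R1: [0, 2, -2/3, 2, 2/3, -2]
R3 ← R3 + R2: [0, 0, 0, 0, 0, 0]
R4 ← R4 + (3)·R2: [0, 0, 0, 0, 0, 0]
R5 ← R5 + (2)·R2: [0, 0, 0, 0, 0, 0]
Echelon form has 2 nonzero rows, so rank(C) = 2.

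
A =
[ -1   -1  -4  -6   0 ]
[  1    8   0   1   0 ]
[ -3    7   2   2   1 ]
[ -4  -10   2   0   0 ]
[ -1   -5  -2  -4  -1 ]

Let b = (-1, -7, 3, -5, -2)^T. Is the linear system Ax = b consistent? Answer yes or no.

Row reduce the augmented matrix [A | b].
R2 ← R2 + R1: [0, 7, -4, -5, 0, -8]
R3 ← R3 − (3)·R1: [0, 10, 14, 20, 1, 6]
R4 ← R4 − (4)·R1: [0, -6, 18, 24, 0, -1]
R5 ← R5 − R1: [0, -4, 2, 2, -1, -1]
R3 ← R3 − (10/7)·R2: [0, 0, 138/7, 190/7, 1, 122/7]
R4 ← R4 + (6/7)·R2: [0, 0, 102/7, 138/7, 0, -55/7]
R5 ← R5 + (4/7)·R2: [0, 0, -2/7, -6/7, -1, -39/7]
R4 ← R4 − (17/23)·R3: [0, 0, 0, -8/23, -17/23, -477/23]
R5 ← R5 + (1/69)·R3: [0, 0, 0, -32/69, -68/69, -367/69]
R5 ← R5 − (4/3)·R4: [0, 0, 0, 0, 0, 67/3]
The echelon form has 5 nonzero rows; the last pivot sits in the augmented column, so rank(A) = 4 but rank([A|b]) = 5.
Since the ranks differ, the system is inconsistent.

no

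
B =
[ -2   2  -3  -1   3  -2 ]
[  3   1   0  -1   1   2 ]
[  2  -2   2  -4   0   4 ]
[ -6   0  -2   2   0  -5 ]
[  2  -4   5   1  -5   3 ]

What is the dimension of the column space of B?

3

Row reduce to echelon form.
R2 ← R2 + (3/2)·R1: [0, 4, -9/2, -5/2, 11/2, -1]
R3 ← R3 + R1: [0, 0, -1, -5, 3, 2]
R4 ← R4 − (3)·R1: [0, -6, 7, 5, -9, 1]
R5 ← R5 + R1: [0, -2, 2, 0, -2, 1]
R4 ← R4 + (3/2)·R2: [0, 0, 1/4, 5/4, -3/4, -1/2]
R5 ← R5 + (1/2)·R2: [0, 0, -1/4, -5/4, 3/4, 1/2]
R4 ← R4 + (1/4)·R3: [0, 0, 0, 0, 0, 0]
R5 ← R5 − (1/4)·R3: [0, 0, 0, 0, 0, 0]
Echelon form has 3 nonzero rows, so rank(B) = 3.
The column space has dimension equal to the rank: 3.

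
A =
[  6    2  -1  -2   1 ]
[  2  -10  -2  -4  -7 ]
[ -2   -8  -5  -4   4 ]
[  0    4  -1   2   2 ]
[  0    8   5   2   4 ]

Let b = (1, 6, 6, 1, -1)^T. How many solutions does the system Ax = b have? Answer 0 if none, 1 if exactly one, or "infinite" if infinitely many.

Row reduce the augmented matrix [A | b].
R2 ← R2 − (1/3)·R1: [0, -32/3, -5/3, -10/3, -22/3, 17/3]
R3 ← R3 + (1/3)·R1: [0, -22/3, -16/3, -14/3, 13/3, 19/3]
R3 ← R3 − (11/16)·R2: [0, 0, -67/16, -19/8, 75/8, 39/16]
R4 ← R4 + (3/8)·R2: [0, 0, -13/8, 3/4, -3/4, 25/8]
R5 ← R5 + (3/4)·R2: [0, 0, 15/4, -1/2, -3/2, 13/4]
R4 ← R4 − (26/67)·R3: [0, 0, 0, 112/67, -294/67, 146/67]
R5 ← R5 + (60/67)·R3: [0, 0, 0, -176/67, 462/67, 364/67]
R5 ← R5 + (11/7)·R4: [0, 0, 0, 0, 0, 62/7]
The echelon form has 5 nonzero rows; the last pivot sits in the augmented column, so rank(A) = 4 but rank([A|b]) = 5.
Since the ranks differ, the system is inconsistent.
It has no solutions.

0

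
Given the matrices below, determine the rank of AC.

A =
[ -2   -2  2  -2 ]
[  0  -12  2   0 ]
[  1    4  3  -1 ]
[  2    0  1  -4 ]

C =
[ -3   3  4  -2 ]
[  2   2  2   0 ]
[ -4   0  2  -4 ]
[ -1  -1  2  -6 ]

3

First compute AC:
[[ -4,  -8, -12,   8],
 [-32, -24, -20,  -8],
 [ -6,  12,  16,  -8],
 [ -6,  10,   2,  16]]
Now row reduce the product.
R2 ← R2 − (8)·R1: [0, 40, 76, -72]
R3 ← R3 − (3/2)·R1: [0, 24, 34, -20]
R4 ← R4 − (3/2)·R1: [0, 22, 20, 4]
R3 ← R3 − (3/5)·R2: [0, 0, -58/5, 116/5]
R4 ← R4 − (11/20)·R2: [0, 0, -109/5, 218/5]
R4 ← R4 − (109/58)·R3: [0, 0, 0, 0]
3 nonzero rows, so rank(AC) = 3.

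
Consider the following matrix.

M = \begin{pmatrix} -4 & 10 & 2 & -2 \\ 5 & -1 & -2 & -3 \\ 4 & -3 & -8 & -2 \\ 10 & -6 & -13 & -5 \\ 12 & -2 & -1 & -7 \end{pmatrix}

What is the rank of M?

Row reduce to echelon form.
R2 ← R2 + (5/4)·R1: [0, 23/2, 1/2, -11/2]
R3 ← R3 + R1: [0, 7, -6, -4]
R4 ← R4 + (5/2)·R1: [0, 19, -8, -10]
R5 ← R5 + (3)·R1: [0, 28, 5, -13]
R3 ← R3 − (14/23)·R2: [0, 0, -145/23, -15/23]
R4 ← R4 − (38/23)·R2: [0, 0, -203/23, -21/23]
R5 ← R5 − (56/23)·R2: [0, 0, 87/23, 9/23]
R4 ← R4 − (7/5)·R3: [0, 0, 0, 0]
R5 ← R5 + (3/5)·R3: [0, 0, 0, 0]
Echelon form has 3 nonzero rows, so rank(M) = 3.

3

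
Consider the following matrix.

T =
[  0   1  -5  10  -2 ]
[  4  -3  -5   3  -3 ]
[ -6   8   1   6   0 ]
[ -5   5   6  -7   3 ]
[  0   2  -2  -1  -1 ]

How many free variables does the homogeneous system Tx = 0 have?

Row reduce to echelon form.
Swap R1 ↔ R2
R3 ← R3 + (3/2)·R1: [0, 7/2, -13/2, 21/2, -9/2]
R4 ← R4 + (5/4)·R1: [0, 5/4, -1/4, -13/4, -3/4]
R3 ← R3 − (7/2)·R2: [0, 0, 11, -49/2, 5/2]
R4 ← R4 − (5/4)·R2: [0, 0, 6, -63/4, 7/4]
R5 ← R5 − (2)·R2: [0, 0, 8, -21, 3]
R4 ← R4 − (6/11)·R3: [0, 0, 0, -105/44, 17/44]
R5 ← R5 − (8/11)·R3: [0, 0, 0, -35/11, 13/11]
R5 ← R5 − (4/3)·R4: [0, 0, 0, 0, 2/3]
5 nonzero rows, so rank(T) = 5.
T has 5 columns; by rank–nullity, nullity = 5 − 5 = 0.

0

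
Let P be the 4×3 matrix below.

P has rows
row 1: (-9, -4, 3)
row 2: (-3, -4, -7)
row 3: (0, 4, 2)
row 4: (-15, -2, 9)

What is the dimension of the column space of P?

3

Row reduce to echelon form.
R2 ← R2 − (1/3)·R1: [0, -8/3, -8]
R4 ← R4 − (5/3)·R1: [0, 14/3, 4]
R3 ← R3 + (3/2)·R2: [0, 0, -10]
R4 ← R4 + (7/4)·R2: [0, 0, -10]
R4 ← R4 − R3: [0, 0, 0]
Echelon form has 3 nonzero rows, so rank(P) = 3.
The column space has dimension equal to the rank: 3.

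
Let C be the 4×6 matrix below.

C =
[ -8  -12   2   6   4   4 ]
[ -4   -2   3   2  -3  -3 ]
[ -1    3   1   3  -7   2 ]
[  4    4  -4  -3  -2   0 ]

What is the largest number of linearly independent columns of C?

Row reduce to echelon form.
R2 ← R2 − (1/2)·R1: [0, 4, 2, -1, -5, -5]
R3 ← R3 − (1/8)·R1: [0, 9/2, 3/4, 9/4, -15/2, 3/2]
R4 ← R4 + (1/2)·R1: [0, -2, -3, 0, 0, 2]
R3 ← R3 − (9/8)·R2: [0, 0, -3/2, 27/8, -15/8, 57/8]
R4 ← R4 + (1/2)·R2: [0, 0, -2, -1/2, -5/2, -1/2]
R4 ← R4 − (4/3)·R3: [0, 0, 0, -5, 0, -10]
Echelon form has 4 nonzero rows, so rank(C) = 4.
The rank gives the maximum number of linearly independent columns: 4.

4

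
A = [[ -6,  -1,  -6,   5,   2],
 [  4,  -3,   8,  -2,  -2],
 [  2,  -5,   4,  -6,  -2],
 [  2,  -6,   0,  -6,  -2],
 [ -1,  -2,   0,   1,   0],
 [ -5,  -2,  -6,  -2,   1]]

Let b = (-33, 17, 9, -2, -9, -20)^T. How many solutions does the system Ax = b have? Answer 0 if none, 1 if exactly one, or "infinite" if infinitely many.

Row reduce the augmented matrix [A | b].
R2 ← R2 + (2/3)·R1: [0, -11/3, 4, 4/3, -2/3, -5]
R3 ← R3 + (1/3)·R1: [0, -16/3, 2, -13/3, -4/3, -2]
R4 ← R4 + (1/3)·R1: [0, -19/3, -2, -13/3, -4/3, -13]
R5 ← R5 − (1/6)·R1: [0, -11/6, 1, 1/6, -1/3, -7/2]
R6 ← R6 − (5/6)·R1: [0, -7/6, -1, -37/6, -2/3, 15/2]
R3 ← R3 − (16/11)·R2: [0, 0, -42/11, -69/11, -4/11, 58/11]
R4 ← R4 − (19/11)·R2: [0, 0, -98/11, -73/11, -2/11, -48/11]
R5 ← R5 − (1/2)·R2: [0, 0, -1, -1/2, 0, -1]
R6 ← R6 − (7/22)·R2: [0, 0, -25/11, -145/22, -5/11, 100/11]
R4 ← R4 − (7/3)·R3: [0, 0, 0, 8, 2/3, -50/3]
R5 ← R5 − (11/42)·R3: [0, 0, 0, 8/7, 2/21, -50/21]
R6 ← R6 − (25/42)·R3: [0, 0, 0, -20/7, -5/21, 125/21]
R5 ← R5 − (1/7)·R4: [0, 0, 0, 0, 0, 0]
R6 ← R6 + (5/14)·R4: [0, 0, 0, 0, 0, 0]
The echelon form has 4 nonzero rows, and every pivot lies in the first 5 columns, so rank(A) = rank([A|b]) = 4.
The system is consistent.
rank = 4 < 5 unknowns, so there are infinitely many solutions.

infinite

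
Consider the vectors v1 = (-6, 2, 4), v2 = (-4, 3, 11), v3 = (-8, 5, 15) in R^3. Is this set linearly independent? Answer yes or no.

Form the matrix with these vectors as rows and row reduce.
R2 ← R2 − (2/3)·R1: [0, 5/3, 25/3]
R3 ← R3 − (4/3)·R1: [0, 7/3, 29/3]
R3 ← R3 − (7/5)·R2: [0, 0, -2]
3 nonzero rows, so the 3 vectors span a space of dimension 3.
Since 3 = 3, the vectors are linearly independent.

yes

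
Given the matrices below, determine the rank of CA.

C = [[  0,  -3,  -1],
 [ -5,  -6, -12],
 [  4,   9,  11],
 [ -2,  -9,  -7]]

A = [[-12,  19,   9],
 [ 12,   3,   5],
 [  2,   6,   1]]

First compute CA:
[[-38, -15, -16],
 [-36, -185, -87],
 [ 82, 169,  92],
 [-98, -107, -70]]
Now row reduce the product.
R2 ← R2 − (18/19)·R1: [0, -3245/19, -1365/19]
R3 ← R3 + (41/19)·R1: [0, 2596/19, 1092/19]
R4 ← R4 − (49/19)·R1: [0, -1298/19, -546/19]
R3 ← R3 + (4/5)·R2: [0, 0, 0]
R4 ← R4 − (2/5)·R2: [0, 0, 0]
2 nonzero rows, so rank(CA) = 2.

2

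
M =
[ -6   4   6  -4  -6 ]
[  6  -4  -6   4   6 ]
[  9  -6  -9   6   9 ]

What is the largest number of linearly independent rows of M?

1

Row reduce to echelon form.
R2 ← R2 + R1: [0, 0, 0, 0, 0]
R3 ← R3 + (3/2)·R1: [0, 0, 0, 0, 0]
Echelon form has 1 nonzero row, so rank(M) = 1.
The rank gives the maximum number of linearly independent rows: 1.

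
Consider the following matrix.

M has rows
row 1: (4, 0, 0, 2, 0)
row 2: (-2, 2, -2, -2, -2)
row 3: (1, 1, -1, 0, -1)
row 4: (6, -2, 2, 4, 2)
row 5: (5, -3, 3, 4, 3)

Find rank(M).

Row reduce to echelon form.
R2 ← R2 + (1/2)·R1: [0, 2, -2, -1, -2]
R3 ← R3 − (1/4)·R1: [0, 1, -1, -1/2, -1]
R4 ← R4 − (3/2)·R1: [0, -2, 2, 1, 2]
R5 ← R5 − (5/4)·R1: [0, -3, 3, 3/2, 3]
R3 ← R3 − (1/2)·R2: [0, 0, 0, 0, 0]
R4 ← R4 + R2: [0, 0, 0, 0, 0]
R5 ← R5 + (3/2)·R2: [0, 0, 0, 0, 0]
Echelon form has 2 nonzero rows, so rank(M) = 2.

2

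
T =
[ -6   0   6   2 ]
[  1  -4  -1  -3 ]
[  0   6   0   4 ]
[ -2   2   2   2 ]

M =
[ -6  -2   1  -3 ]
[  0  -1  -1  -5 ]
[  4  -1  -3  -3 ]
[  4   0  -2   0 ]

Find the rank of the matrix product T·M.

2

First compute TM:
[[ 68,   6, -28,   0],
 [-22,   3,  14,  20],
 [ 16,  -6, -14, -30],
 [ 28,   0, -14, -10]]
Now row reduce the product.
R2 ← R2 + (11/34)·R1: [0, 84/17, 84/17, 20]
R3 ← R3 − (4/17)·R1: [0, -126/17, -126/17, -30]
R4 ← R4 − (7/17)·R1: [0, -42/17, -42/17, -10]
R3 ← R3 + (3/2)·R2: [0, 0, 0, 0]
R4 ← R4 + (1/2)·R2: [0, 0, 0, 0]
2 nonzero rows, so rank(TM) = 2.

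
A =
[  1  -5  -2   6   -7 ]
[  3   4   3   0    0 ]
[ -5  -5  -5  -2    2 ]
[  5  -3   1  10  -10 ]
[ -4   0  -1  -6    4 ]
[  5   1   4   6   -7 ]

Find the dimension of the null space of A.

Row reduce to echelon form.
R2 ← R2 − (3)·R1: [0, 19, 9, -18, 21]
R3 ← R3 + (5)·R1: [0, -30, -15, 28, -33]
R4 ← R4 − (5)·R1: [0, 22, 11, -20, 25]
R5 ← R5 + (4)·R1: [0, -20, -9, 18, -24]
R6 ← R6 − (5)·R1: [0, 26, 14, -24, 28]
R3 ← R3 + (30/19)·R2: [0, 0, -15/19, -8/19, 3/19]
R4 ← R4 − (22/19)·R2: [0, 0, 11/19, 16/19, 13/19]
R5 ← R5 + (20/19)·R2: [0, 0, 9/19, -18/19, -36/19]
R6 ← R6 − (26/19)·R2: [0, 0, 32/19, 12/19, -14/19]
R4 ← R4 + (11/15)·R3: [0, 0, 0, 8/15, 4/5]
R5 ← R5 + (3/5)·R3: [0, 0, 0, -6/5, -9/5]
R6 ← R6 + (32/15)·R3: [0, 0, 0, -4/15, -2/5]
R5 ← R5 + (9/4)·R4: [0, 0, 0, 0, 0]
R6 ← R6 + (1/2)·R4: [0, 0, 0, 0, 0]
4 nonzero rows, so rank(A) = 4.
A has 5 columns; by rank–nullity, nullity = 5 − 4 = 1.

1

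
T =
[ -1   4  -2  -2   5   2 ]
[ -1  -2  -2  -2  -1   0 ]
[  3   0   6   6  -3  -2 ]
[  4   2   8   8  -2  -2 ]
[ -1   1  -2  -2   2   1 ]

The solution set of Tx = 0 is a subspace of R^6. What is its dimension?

Row reduce to echelon form.
R2 ← R2 − R1: [0, -6, 0, 0, -6, -2]
R3 ← R3 + (3)·R1: [0, 12, 0, 0, 12, 4]
R4 ← R4 + (4)·R1: [0, 18, 0, 0, 18, 6]
R5 ← R5 − R1: [0, -3, 0, 0, -3, -1]
R3 ← R3 + (2)·R2: [0, 0, 0, 0, 0, 0]
R4 ← R4 + (3)·R2: [0, 0, 0, 0, 0, 0]
R5 ← R5 − (1/2)·R2: [0, 0, 0, 0, 0, 0]
2 nonzero rows, so rank(T) = 2.
T has 6 columns; by rank–nullity, nullity = 6 − 2 = 4.

4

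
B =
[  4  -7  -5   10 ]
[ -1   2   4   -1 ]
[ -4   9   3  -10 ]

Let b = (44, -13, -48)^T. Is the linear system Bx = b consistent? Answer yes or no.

Row reduce the augmented matrix [B | b].
R2 ← R2 + (1/4)·R1: [0, 1/4, 11/4, 3/2, -2]
R3 ← R3 + R1: [0, 2, -2, 0, -4]
R3 ← R3 − (8)·R2: [0, 0, -24, -12, 12]
The echelon form has 3 nonzero rows, and every pivot lies in the first 4 columns, so rank(B) = rank([B|b]) = 3.
The system is consistent.

yes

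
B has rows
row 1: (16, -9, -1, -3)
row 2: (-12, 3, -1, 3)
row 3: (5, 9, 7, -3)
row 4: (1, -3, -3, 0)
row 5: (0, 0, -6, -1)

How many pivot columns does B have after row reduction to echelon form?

3

Row reduce to echelon form.
R2 ← R2 + (3/4)·R1: [0, -15/4, -7/4, 3/4]
R3 ← R3 − (5/16)·R1: [0, 189/16, 117/16, -33/16]
R4 ← R4 − (1/16)·R1: [0, -39/16, -47/16, 3/16]
R3 ← R3 + (63/20)·R2: [0, 0, 9/5, 3/10]
R4 ← R4 − (13/20)·R2: [0, 0, -9/5, -3/10]
R4 ← R4 + R3: [0, 0, 0, 0]
R5 ← R5 + (10/3)·R3: [0, 0, 0, 0]
Echelon form has 3 nonzero rows, so rank(B) = 3.
Each nonzero row contributes one pivot column: 3 pivot columns.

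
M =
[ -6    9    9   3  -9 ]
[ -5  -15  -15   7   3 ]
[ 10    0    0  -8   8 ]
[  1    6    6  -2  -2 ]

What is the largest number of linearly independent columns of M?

2

Row reduce to echelon form.
R2 ← R2 − (5/6)·R1: [0, -45/2, -45/2, 9/2, 21/2]
R3 ← R3 + (5/3)·R1: [0, 15, 15, -3, -7]
R4 ← R4 + (1/6)·R1: [0, 15/2, 15/2, -3/2, -7/2]
R3 ← R3 + (2/3)·R2: [0, 0, 0, 0, 0]
R4 ← R4 + (1/3)·R2: [0, 0, 0, 0, 0]
Echelon form has 2 nonzero rows, so rank(M) = 2.
The rank gives the maximum number of linearly independent columns: 2.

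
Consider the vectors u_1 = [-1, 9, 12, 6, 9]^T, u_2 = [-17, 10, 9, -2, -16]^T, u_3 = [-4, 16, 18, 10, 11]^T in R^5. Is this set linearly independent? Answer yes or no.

yes

Form the matrix with these vectors as rows and row reduce.
R2 ← R2 − (17)·R1: [0, -143, -195, -104, -169]
R3 ← R3 − (4)·R1: [0, -20, -30, -14, -25]
R3 ← R3 − (20/143)·R2: [0, 0, -30/11, 6/11, -15/11]
3 nonzero rows, so the 3 vectors span a space of dimension 3.
Since 3 = 3, the vectors are linearly independent.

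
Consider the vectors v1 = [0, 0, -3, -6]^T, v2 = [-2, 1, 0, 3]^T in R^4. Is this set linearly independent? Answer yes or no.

yes

Form the matrix with these vectors as rows and row reduce.
Swap R1 ↔ R2
2 nonzero rows, so the 2 vectors span a space of dimension 2.
Since 2 = 2, the vectors are linearly independent.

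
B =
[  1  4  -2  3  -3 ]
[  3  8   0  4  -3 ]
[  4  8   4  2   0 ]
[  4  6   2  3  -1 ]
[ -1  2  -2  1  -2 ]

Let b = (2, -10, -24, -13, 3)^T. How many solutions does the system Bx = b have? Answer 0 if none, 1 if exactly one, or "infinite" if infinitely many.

infinite

Row reduce the augmented matrix [B | b].
R2 ← R2 − (3)·R1: [0, -4, 6, -5, 6, -16]
R3 ← R3 − (4)·R1: [0, -8, 12, -10, 12, -32]
R4 ← R4 − (4)·R1: [0, -10, 10, -9, 11, -21]
R5 ← R5 + R1: [0, 6, -4, 4, -5, 5]
R3 ← R3 − (2)·R2: [0, 0, 0, 0, 0, 0]
R4 ← R4 − (5/2)·R2: [0, 0, -5, 7/2, -4, 19]
R5 ← R5 + (3/2)·R2: [0, 0, 5, -7/2, 4, -19]
Swap R3 ↔ R4
R5 ← R5 + R3: [0, 0, 0, 0, 0, 0]
The echelon form has 3 nonzero rows, and every pivot lies in the first 5 columns, so rank(B) = rank([B|b]) = 3.
The system is consistent.
rank = 3 < 5 unknowns, so there are infinitely many solutions.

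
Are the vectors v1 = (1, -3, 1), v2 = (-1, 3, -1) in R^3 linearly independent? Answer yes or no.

no

Form the matrix with these vectors as rows and row reduce.
R2 ← R2 + R1: [0, 0, 0]
1 nonzero row, so the 2 vectors span a space of dimension 1.
Since 1 < 2, the vectors are linearly dependent.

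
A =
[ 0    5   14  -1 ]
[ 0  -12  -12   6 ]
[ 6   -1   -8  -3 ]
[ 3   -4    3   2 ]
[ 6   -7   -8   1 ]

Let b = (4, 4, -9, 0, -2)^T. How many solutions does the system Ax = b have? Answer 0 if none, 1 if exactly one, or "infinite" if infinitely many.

0

Row reduce the augmented matrix [A | b].
Swap R1 ↔ R3
R4 ← R4 − (1/2)·R1: [0, -7/2, 7, 7/2, 9/2]
R5 ← R5 − R1: [0, -6, 0, 4, 7]
R3 ← R3 + (5/12)·R2: [0, 0, 9, 3/2, 17/3]
R4 ← R4 − (7/24)·R2: [0, 0, 21/2, 7/4, 10/3]
R5 ← R5 − (1/2)·R2: [0, 0, 6, 1, 5]
R4 ← R4 − (7/6)·R3: [0, 0, 0, 0, -59/18]
R5 ← R5 − (2/3)·R3: [0, 0, 0, 0, 11/9]
R5 ← R5 + (22/59)·R4: [0, 0, 0, 0, 0]
The echelon form has 4 nonzero rows; the last pivot sits in the augmented column, so rank(A) = 3 but rank([A|b]) = 4.
Since the ranks differ, the system is inconsistent.
It has no solutions.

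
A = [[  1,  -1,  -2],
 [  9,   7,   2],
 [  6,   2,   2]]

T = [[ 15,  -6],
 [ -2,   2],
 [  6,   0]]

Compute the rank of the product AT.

2

First compute AT:
[[  5,  -8],
 [133, -40],
 [ 98, -32]]
Now row reduce the product.
R2 ← R2 − (133/5)·R1: [0, 864/5]
R3 ← R3 − (98/5)·R1: [0, 624/5]
R3 ← R3 − (13/18)·R2: [0, 0]
2 nonzero rows, so rank(AT) = 2.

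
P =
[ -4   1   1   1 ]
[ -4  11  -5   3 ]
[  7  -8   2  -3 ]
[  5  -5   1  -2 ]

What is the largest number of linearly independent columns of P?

Row reduce to echelon form.
R2 ← R2 − R1: [0, 10, -6, 2]
R3 ← R3 + (7/4)·R1: [0, -25/4, 15/4, -5/4]
R4 ← R4 + (5/4)·R1: [0, -15/4, 9/4, -3/4]
R3 ← R3 + (5/8)·R2: [0, 0, 0, 0]
R4 ← R4 + (3/8)·R2: [0, 0, 0, 0]
Echelon form has 2 nonzero rows, so rank(P) = 2.
The rank gives the maximum number of linearly independent columns: 2.

2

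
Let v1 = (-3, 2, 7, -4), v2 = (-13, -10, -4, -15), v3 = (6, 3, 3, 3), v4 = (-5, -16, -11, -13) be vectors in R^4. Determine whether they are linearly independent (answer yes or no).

Form the matrix with these vectors as rows and row reduce.
R2 ← R2 − (13/3)·R1: [0, -56/3, -103/3, 7/3]
R3 ← R3 + (2)·R1: [0, 7, 17, -5]
R4 ← R4 − (5/3)·R1: [0, -58/3, -68/3, -19/3]
R3 ← R3 + (3/8)·R2: [0, 0, 33/8, -33/8]
R4 ← R4 − (29/28)·R2: [0, 0, 361/28, -35/4]
R4 ← R4 − (722/231)·R3: [0, 0, 0, 29/7]
4 nonzero rows, so the 4 vectors span a space of dimension 4.
Since 4 = 4, the vectors are linearly independent.

yes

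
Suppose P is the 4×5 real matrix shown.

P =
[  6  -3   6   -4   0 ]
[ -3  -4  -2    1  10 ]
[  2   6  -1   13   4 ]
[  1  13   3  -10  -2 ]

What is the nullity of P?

1

Row reduce to echelon form.
R2 ← R2 + (1/2)·R1: [0, -11/2, 1, -1, 10]
R3 ← R3 − (1/3)·R1: [0, 7, -3, 43/3, 4]
R4 ← R4 − (1/6)·R1: [0, 27/2, 2, -28/3, -2]
R3 ← R3 + (14/11)·R2: [0, 0, -19/11, 431/33, 184/11]
R4 ← R4 + (27/11)·R2: [0, 0, 49/11, -389/33, 248/11]
R4 ← R4 + (49/19)·R3: [0, 0, 0, 416/19, 1248/19]
4 nonzero rows, so rank(P) = 4.
P has 5 columns; by rank–nullity, nullity = 5 − 4 = 1.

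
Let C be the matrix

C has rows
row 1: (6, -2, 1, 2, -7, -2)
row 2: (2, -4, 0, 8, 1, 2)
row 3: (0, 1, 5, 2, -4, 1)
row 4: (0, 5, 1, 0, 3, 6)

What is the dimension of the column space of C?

4

Row reduce to echelon form.
R2 ← R2 − (1/3)·R1: [0, -10/3, -1/3, 22/3, 10/3, 8/3]
R3 ← R3 + (3/10)·R2: [0, 0, 49/10, 21/5, -3, 9/5]
R4 ← R4 + (3/2)·R2: [0, 0, 1/2, 11, 8, 10]
R4 ← R4 − (5/49)·R3: [0, 0, 0, 74/7, 407/49, 481/49]
Echelon form has 4 nonzero rows, so rank(C) = 4.
The column space has dimension equal to the rank: 4.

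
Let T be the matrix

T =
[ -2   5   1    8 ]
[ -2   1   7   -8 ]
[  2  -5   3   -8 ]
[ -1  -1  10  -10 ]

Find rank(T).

3

Row reduce to echelon form.
R2 ← R2 − R1: [0, -4, 6, -16]
R3 ← R3 + R1: [0, 0, 4, 0]
R4 ← R4 − (1/2)·R1: [0, -7/2, 19/2, -14]
R4 ← R4 − (7/8)·R2: [0, 0, 17/4, 0]
R4 ← R4 − (17/16)·R3: [0, 0, 0, 0]
Echelon form has 3 nonzero rows, so rank(T) = 3.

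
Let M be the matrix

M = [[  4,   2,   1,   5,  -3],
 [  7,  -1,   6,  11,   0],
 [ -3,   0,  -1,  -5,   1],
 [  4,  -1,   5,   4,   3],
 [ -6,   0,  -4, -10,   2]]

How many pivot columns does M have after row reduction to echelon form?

Row reduce to echelon form.
R2 ← R2 − (7/4)·R1: [0, -9/2, 17/4, 9/4, 21/4]
R3 ← R3 + (3/4)·R1: [0, 3/2, -1/4, -5/4, -5/4]
R4 ← R4 − R1: [0, -3, 4, -1, 6]
R5 ← R5 + (3/2)·R1: [0, 3, -5/2, -5/2, -5/2]
R3 ← R3 + (1/3)·R2: [0, 0, 7/6, -1/2, 1/2]
R4 ← R4 − (2/3)·R2: [0, 0, 7/6, -5/2, 5/2]
R5 ← R5 + (2/3)·R2: [0, 0, 1/3, -1, 1]
R4 ← R4 − R3: [0, 0, 0, -2, 2]
R5 ← R5 − (2/7)·R3: [0, 0, 0, -6/7, 6/7]
R5 ← R5 − (3/7)·R4: [0, 0, 0, 0, 0]
Echelon form has 4 nonzero rows, so rank(M) = 4.
Each nonzero row contributes one pivot column: 4 pivot columns.

4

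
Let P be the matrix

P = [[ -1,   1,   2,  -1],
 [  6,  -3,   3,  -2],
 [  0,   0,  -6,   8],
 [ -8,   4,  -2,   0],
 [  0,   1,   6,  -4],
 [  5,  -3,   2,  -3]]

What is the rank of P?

Row reduce to echelon form.
R2 ← R2 + (6)·R1: [0, 3, 15, -8]
R4 ← R4 − (8)·R1: [0, -4, -18, 8]
R6 ← R6 + (5)·R1: [0, 2, 12, -8]
R4 ← R4 + (4/3)·R2: [0, 0, 2, -8/3]
R5 ← R5 − (1/3)·R2: [0, 0, 1, -4/3]
R6 ← R6 − (2/3)·R2: [0, 0, 2, -8/3]
R4 ← R4 + (1/3)·R3: [0, 0, 0, 0]
R5 ← R5 + (1/6)·R3: [0, 0, 0, 0]
R6 ← R6 + (1/3)·R3: [0, 0, 0, 0]
Echelon form has 3 nonzero rows, so rank(P) = 3.

3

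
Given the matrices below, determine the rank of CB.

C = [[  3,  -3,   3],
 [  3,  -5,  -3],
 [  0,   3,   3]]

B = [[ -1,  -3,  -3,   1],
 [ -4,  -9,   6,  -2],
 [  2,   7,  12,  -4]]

First compute CB:
[[ 15,  39,   9,  -3],
 [ 11,  15, -75,  25],
 [ -6,  -6,  54, -18]]
Now row reduce the product.
R2 ← R2 − (11/15)·R1: [0, -68/5, -408/5, 136/5]
R3 ← R3 + (2/5)·R1: [0, 48/5, 288/5, -96/5]
R3 ← R3 + (12/17)·R2: [0, 0, 0, 0]
2 nonzero rows, so rank(CB) = 2.

2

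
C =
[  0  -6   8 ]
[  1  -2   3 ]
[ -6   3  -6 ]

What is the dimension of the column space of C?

Row reduce to echelon form.
Swap R1 ↔ R2
R3 ← R3 + (6)·R1: [0, -9, 12]
R3 ← R3 − (3/2)·R2: [0, 0, 0]
Echelon form has 2 nonzero rows, so rank(C) = 2.
The column space has dimension equal to the rank: 2.

2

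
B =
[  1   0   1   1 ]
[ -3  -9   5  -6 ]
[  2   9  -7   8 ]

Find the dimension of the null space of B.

1

Row reduce to echelon form.
R2 ← R2 + (3)·R1: [0, -9, 8, -3]
R3 ← R3 − (2)·R1: [0, 9, -9, 6]
R3 ← R3 + R2: [0, 0, -1, 3]
3 nonzero rows, so rank(B) = 3.
B has 4 columns; by rank–nullity, nullity = 4 − 3 = 1.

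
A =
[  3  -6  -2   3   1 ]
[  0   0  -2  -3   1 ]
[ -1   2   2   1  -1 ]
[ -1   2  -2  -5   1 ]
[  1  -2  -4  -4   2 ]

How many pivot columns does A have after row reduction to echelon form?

2

Row reduce to echelon form.
R3 ← R3 + (1/3)·R1: [0, 0, 4/3, 2, -2/3]
R4 ← R4 + (1/3)·R1: [0, 0, -8/3, -4, 4/3]
R5 ← R5 − (1/3)·R1: [0, 0, -10/3, -5, 5/3]
R3 ← R3 + (2/3)·R2: [0, 0, 0, 0, 0]
R4 ← R4 − (4/3)·R2: [0, 0, 0, 0, 0]
R5 ← R5 − (5/3)·R2: [0, 0, 0, 0, 0]
Echelon form has 2 nonzero rows, so rank(A) = 2.
Each nonzero row contributes one pivot column: 2 pivot columns.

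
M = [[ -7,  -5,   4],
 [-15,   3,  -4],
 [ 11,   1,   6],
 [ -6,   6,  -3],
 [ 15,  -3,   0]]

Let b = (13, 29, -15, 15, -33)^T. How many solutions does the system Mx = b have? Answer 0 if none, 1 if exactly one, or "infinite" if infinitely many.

1

Row reduce the augmented matrix [M | b].
R2 ← R2 − (15/7)·R1: [0, 96/7, -88/7, 8/7]
R3 ← R3 + (11/7)·R1: [0, -48/7, 86/7, 38/7]
R4 ← R4 − (6/7)·R1: [0, 72/7, -45/7, 27/7]
R5 ← R5 + (15/7)·R1: [0, -96/7, 60/7, -36/7]
R3 ← R3 + (1/2)·R2: [0, 0, 6, 6]
R4 ← R4 − (3/4)·R2: [0, 0, 3, 3]
R5 ← R5 + R2: [0, 0, -4, -4]
R4 ← R4 − (1/2)·R3: [0, 0, 0, 0]
R5 ← R5 + (2/3)·R3: [0, 0, 0, 0]
The echelon form has 3 nonzero rows, and every pivot lies in the first 3 columns, so rank(M) = rank([M|b]) = 3.
The system is consistent.
rank = 3 = number of unknowns, so the solution is unique.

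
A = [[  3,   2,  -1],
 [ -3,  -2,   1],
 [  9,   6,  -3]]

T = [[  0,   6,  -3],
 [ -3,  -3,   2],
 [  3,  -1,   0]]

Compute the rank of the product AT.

1

First compute AT:
[[ -9,  13,  -5],
 [  9, -13,   5],
 [-27,  39, -15]]
Now row reduce the product.
R2 ← R2 + R1: [0, 0, 0]
R3 ← R3 − (3)·R1: [0, 0, 0]
1 nonzero row, so rank(AT) = 1.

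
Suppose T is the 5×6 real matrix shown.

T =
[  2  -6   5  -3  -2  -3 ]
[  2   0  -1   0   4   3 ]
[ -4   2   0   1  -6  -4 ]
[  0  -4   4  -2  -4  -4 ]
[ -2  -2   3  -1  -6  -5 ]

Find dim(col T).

Row reduce to echelon form.
R2 ← R2 − R1: [0, 6, -6, 3, 6, 6]
R3 ← R3 + (2)·R1: [0, -10, 10, -5, -10, -10]
R5 ← R5 + R1: [0, -8, 8, -4, -8, -8]
R3 ← R3 + (5/3)·R2: [0, 0, 0, 0, 0, 0]
R4 ← R4 + (2/3)·R2: [0, 0, 0, 0, 0, 0]
R5 ← R5 + (4/3)·R2: [0, 0, 0, 0, 0, 0]
Echelon form has 2 nonzero rows, so rank(T) = 2.
The column space has dimension equal to the rank: 2.

2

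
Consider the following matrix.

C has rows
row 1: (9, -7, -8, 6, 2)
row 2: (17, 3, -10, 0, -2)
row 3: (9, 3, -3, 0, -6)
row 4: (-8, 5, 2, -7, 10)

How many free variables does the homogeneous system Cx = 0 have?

Row reduce to echelon form.
R2 ← R2 − (17/9)·R1: [0, 146/9, 46/9, -34/3, -52/9]
R3 ← R3 − R1: [0, 10, 5, -6, -8]
R4 ← R4 + (8/9)·R1: [0, -11/9, -46/9, -5/3, 106/9]
R3 ← R3 − (45/73)·R2: [0, 0, 135/73, 72/73, -324/73]
R4 ← R4 + (11/146)·R2: [0, 0, -345/73, -184/73, 828/73]
R4 ← R4 + (23/9)·R3: [0, 0, 0, 0, 0]
3 nonzero rows, so rank(C) = 3.
C has 5 columns; by rank–nullity, nullity = 5 − 3 = 2.

2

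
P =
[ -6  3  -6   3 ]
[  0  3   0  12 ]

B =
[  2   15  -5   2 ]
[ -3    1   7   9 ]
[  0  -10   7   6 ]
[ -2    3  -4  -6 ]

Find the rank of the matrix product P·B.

2

First compute PB:
[[-27, -18,  -3, -39],
 [-33,  39, -27, -45]]
Now row reduce the product.
R2 ← R2 − (11/9)·R1: [0, 61, -70/3, 8/3]
2 nonzero rows, so rank(PB) = 2.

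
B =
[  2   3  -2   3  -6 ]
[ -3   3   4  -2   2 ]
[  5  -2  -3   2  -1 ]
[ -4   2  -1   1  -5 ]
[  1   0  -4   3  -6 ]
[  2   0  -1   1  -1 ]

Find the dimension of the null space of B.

Row reduce to echelon form.
R2 ← R2 + (3/2)·R1: [0, 15/2, 1, 5/2, -7]
R3 ← R3 − (5/2)·R1: [0, -19/2, 2, -11/2, 14]
R4 ← R4 + (2)·R1: [0, 8, -5, 7, -17]
R5 ← R5 − (1/2)·R1: [0, -3/2, -3, 3/2, -3]
R6 ← R6 − R1: [0, -3, 1, -2, 5]
R3 ← R3 + (19/15)·R2: [0, 0, 49/15, -7/3, 77/15]
R4 ← R4 − (16/15)·R2: [0, 0, -91/15, 13/3, -143/15]
R5 ← R5 + (1/5)·R2: [0, 0, -14/5, 2, -22/5]
R6 ← R6 + (2/5)·R2: [0, 0, 7/5, -1, 11/5]
R4 ← R4 + (13/7)·R3: [0, 0, 0, 0, 0]
R5 ← R5 + (6/7)·R3: [0, 0, 0, 0, 0]
R6 ← R6 − (3/7)·R3: [0, 0, 0, 0, 0]
3 nonzero rows, so rank(B) = 3.
B has 5 columns; by rank–nullity, nullity = 5 − 3 = 2.

2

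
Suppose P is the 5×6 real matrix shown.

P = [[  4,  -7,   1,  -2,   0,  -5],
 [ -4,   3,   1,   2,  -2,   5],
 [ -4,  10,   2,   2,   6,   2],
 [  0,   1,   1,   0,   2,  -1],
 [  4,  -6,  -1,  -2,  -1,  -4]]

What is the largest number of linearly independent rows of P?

Row reduce to echelon form.
R2 ← R2 + R1: [0, -4, 2, 0, -2, 0]
R3 ← R3 + R1: [0, 3, 3, 0, 6, -3]
R5 ← R5 − R1: [0, 1, -2, 0, -1, 1]
R3 ← R3 + (3/4)·R2: [0, 0, 9/2, 0, 9/2, -3]
R4 ← R4 + (1/4)·R2: [0, 0, 3/2, 0, 3/2, -1]
R5 ← R5 + (1/4)·R2: [0, 0, -3/2, 0, -3/2, 1]
R4 ← R4 − (1/3)·R3: [0, 0, 0, 0, 0, 0]
R5 ← R5 + (1/3)·R3: [0, 0, 0, 0, 0, 0]
Echelon form has 3 nonzero rows, so rank(P) = 3.
The rank gives the maximum number of linearly independent rows: 3.

3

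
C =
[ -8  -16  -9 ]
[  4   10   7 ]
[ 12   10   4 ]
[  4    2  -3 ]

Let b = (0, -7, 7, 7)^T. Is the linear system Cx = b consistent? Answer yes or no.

no

Row reduce the augmented matrix [C | b].
R2 ← R2 + (1/2)·R1: [0, 2, 5/2, -7]
R3 ← R3 + (3/2)·R1: [0, -14, -19/2, 7]
R4 ← R4 + (1/2)·R1: [0, -6, -15/2, 7]
R3 ← R3 + (7)·R2: [0, 0, 8, -42]
R4 ← R4 + (3)·R2: [0, 0, 0, -14]
The echelon form has 4 nonzero rows; the last pivot sits in the augmented column, so rank(C) = 3 but rank([C|b]) = 4.
Since the ranks differ, the system is inconsistent.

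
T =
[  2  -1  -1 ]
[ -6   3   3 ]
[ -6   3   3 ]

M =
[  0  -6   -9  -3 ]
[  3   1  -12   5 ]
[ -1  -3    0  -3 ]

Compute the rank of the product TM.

First compute TM:
[[ -2, -10,  -6,  -8],
 [  6,  30,  18,  24],
 [  6,  30,  18,  24]]
Now row reduce the product.
R2 ← R2 + (3)·R1: [0, 0, 0, 0]
R3 ← R3 + (3)·R1: [0, 0, 0, 0]
1 nonzero row, so rank(TM) = 1.

1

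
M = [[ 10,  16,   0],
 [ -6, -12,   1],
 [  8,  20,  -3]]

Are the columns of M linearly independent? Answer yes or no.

no

Row reduce M to echelon form.
R2 ← R2 + (3/5)·R1: [0, -12/5, 1]
R3 ← R3 − (4/5)·R1: [0, 36/5, -3]
R3 ← R3 + (3)·R2: [0, 0, 0]
2 pivots among 3 columns.
Only 2 < 3 pivot columns, so the columns are linearly dependent.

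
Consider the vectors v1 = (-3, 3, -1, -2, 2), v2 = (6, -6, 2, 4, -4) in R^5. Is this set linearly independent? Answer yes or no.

Form the matrix with these vectors as rows and row reduce.
R2 ← R2 + (2)·R1: [0, 0, 0, 0, 0]
1 nonzero row, so the 2 vectors span a space of dimension 1.
Since 1 < 2, the vectors are linearly dependent.

no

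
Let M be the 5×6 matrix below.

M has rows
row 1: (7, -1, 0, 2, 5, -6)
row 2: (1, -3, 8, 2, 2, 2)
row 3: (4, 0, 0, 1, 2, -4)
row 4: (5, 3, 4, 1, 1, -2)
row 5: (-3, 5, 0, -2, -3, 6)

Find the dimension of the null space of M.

2

Row reduce to echelon form.
R2 ← R2 − (1/7)·R1: [0, -20/7, 8, 12/7, 9/7, 20/7]
R3 ← R3 − (4/7)·R1: [0, 4/7, 0, -1/7, -6/7, -4/7]
R4 ← R4 − (5/7)·R1: [0, 26/7, 4, -3/7, -18/7, 16/7]
R5 ← R5 + (3/7)·R1: [0, 32/7, 0, -8/7, -6/7, 24/7]
R3 ← R3 + (1/5)·R2: [0, 0, 8/5, 1/5, -3/5, 0]
R4 ← R4 + (13/10)·R2: [0, 0, 72/5, 9/5, -9/10, 6]
R5 ← R5 + (8/5)·R2: [0, 0, 64/5, 8/5, 6/5, 8]
R4 ← R4 − (9)·R3: [0, 0, 0, 0, 9/2, 6]
R5 ← R5 − (8)·R3: [0, 0, 0, 0, 6, 8]
R5 ← R5 − (4/3)·R4: [0, 0, 0, 0, 0, 0]
4 nonzero rows, so rank(M) = 4.
M has 6 columns; by rank–nullity, nullity = 6 − 4 = 2.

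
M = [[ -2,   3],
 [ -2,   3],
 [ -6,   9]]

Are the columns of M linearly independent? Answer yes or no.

no

Row reduce M to echelon form.
R2 ← R2 − R1: [0, 0]
R3 ← R3 − (3)·R1: [0, 0]
1 pivot among 2 columns.
Only 1 < 2 pivot columns, so the columns are linearly dependent.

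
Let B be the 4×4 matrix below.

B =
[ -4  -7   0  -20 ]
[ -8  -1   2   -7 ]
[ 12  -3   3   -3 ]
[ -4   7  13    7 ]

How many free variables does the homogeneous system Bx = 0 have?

0

Row reduce to echelon form.
R2 ← R2 − (2)·R1: [0, 13, 2, 33]
R3 ← R3 + (3)·R1: [0, -24, 3, -63]
R4 ← R4 − R1: [0, 14, 13, 27]
R3 ← R3 + (24/13)·R2: [0, 0, 87/13, -27/13]
R4 ← R4 − (14/13)·R2: [0, 0, 141/13, -111/13]
R4 ← R4 − (47/29)·R3: [0, 0, 0, -150/29]
4 nonzero rows, so rank(B) = 4.
B has 4 columns; by rank–nullity, nullity = 4 − 4 = 0.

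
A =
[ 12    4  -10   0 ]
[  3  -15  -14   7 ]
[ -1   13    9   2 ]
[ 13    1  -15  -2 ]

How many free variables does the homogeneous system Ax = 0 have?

Row reduce to echelon form.
R2 ← R2 − (1/4)·R1: [0, -16, -23/2, 7]
R3 ← R3 + (1/12)·R1: [0, 40/3, 49/6, 2]
R4 ← R4 − (13/12)·R1: [0, -10/3, -25/6, -2]
R3 ← R3 + (5/6)·R2: [0, 0, -17/12, 47/6]
R4 ← R4 − (5/24)·R2: [0, 0, -85/48, -83/24]
R4 ← R4 − (5/4)·R3: [0, 0, 0, -53/4]
4 nonzero rows, so rank(A) = 4.
A has 4 columns; by rank–nullity, nullity = 4 − 4 = 0.

0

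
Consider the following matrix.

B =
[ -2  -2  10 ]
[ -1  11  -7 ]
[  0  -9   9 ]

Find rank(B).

Row reduce to echelon form.
R2 ← R2 − (1/2)·R1: [0, 12, -12]
R3 ← R3 + (3/4)·R2: [0, 0, 0]
Echelon form has 2 nonzero rows, so rank(B) = 2.

2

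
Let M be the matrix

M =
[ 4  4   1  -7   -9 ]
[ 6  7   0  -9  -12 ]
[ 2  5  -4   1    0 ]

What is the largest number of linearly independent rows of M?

Row reduce to echelon form.
R2 ← R2 − (3/2)·R1: [0, 1, -3/2, 3/2, 3/2]
R3 ← R3 − (1/2)·R1: [0, 3, -9/2, 9/2, 9/2]
R3 ← R3 − (3)·R2: [0, 0, 0, 0, 0]
Echelon form has 2 nonzero rows, so rank(M) = 2.
The rank gives the maximum number of linearly independent rows: 2.

2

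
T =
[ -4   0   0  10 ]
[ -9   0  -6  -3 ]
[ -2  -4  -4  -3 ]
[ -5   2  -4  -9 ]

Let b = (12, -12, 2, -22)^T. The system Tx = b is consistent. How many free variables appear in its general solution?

Row reduce the augmented matrix [T | b].
R2 ← R2 − (9/4)·R1: [0, 0, -6, -51/2, -39]
R3 ← R3 − (1/2)·R1: [0, -4, -4, -8, -4]
R4 ← R4 − (5/4)·R1: [0, 2, -4, -43/2, -37]
Swap R2 ↔ R3
R4 ← R4 + (1/2)·R2: [0, 0, -6, -51/2, -39]
R4 ← R4 − R3: [0, 0, 0, 0, 0]
The echelon form has 3 nonzero rows, and every pivot lies in the first 4 columns, so rank(T) = rank([T|b]) = 3.
The system is consistent.
Free variables = (unknowns) − (rank) = 4 − 3 = 1.

1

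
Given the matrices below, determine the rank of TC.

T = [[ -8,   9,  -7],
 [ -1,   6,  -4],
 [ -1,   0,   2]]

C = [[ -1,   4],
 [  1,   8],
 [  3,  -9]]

First compute TC:
[[ -4, 103],
 [ -5,  80],
 [  7, -22]]
Now row reduce the product.
R2 ← R2 − (5/4)·R1: [0, -195/4]
R3 ← R3 + (7/4)·R1: [0, 633/4]
R3 ← R3 + (211/65)·R2: [0, 0]
2 nonzero rows, so rank(TC) = 2.

2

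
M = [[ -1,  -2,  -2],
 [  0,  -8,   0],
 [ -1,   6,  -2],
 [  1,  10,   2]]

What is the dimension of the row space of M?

2

Row reduce to echelon form.
R3 ← R3 − R1: [0, 8, 0]
R4 ← R4 + R1: [0, 8, 0]
R3 ← R3 + R2: [0, 0, 0]
R4 ← R4 + R2: [0, 0, 0]
Echelon form has 2 nonzero rows, so rank(M) = 2.
The row space has dimension equal to the rank: 2.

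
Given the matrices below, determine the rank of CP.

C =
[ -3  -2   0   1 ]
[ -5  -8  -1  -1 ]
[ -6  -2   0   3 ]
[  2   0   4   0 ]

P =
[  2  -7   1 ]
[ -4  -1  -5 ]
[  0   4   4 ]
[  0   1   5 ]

First compute CP:
[[  2,  24,  12],
 [ 22,  38,  26],
 [ -4,  47,  19],
 [  4,   2,  18]]
Now row reduce the product.
R2 ← R2 − (11)·R1: [0, -226, -106]
R3 ← R3 + (2)·R1: [0, 95, 43]
R4 ← R4 − (2)·R1: [0, -46, -6]
R3 ← R3 + (95/226)·R2: [0, 0, -176/113]
R4 ← R4 − (23/113)·R2: [0, 0, 1760/113]
R4 ← R4 + (10)·R3: [0, 0, 0]
3 nonzero rows, so rank(CP) = 3.

3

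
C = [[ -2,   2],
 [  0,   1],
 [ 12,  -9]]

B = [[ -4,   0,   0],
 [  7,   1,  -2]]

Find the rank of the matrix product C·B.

First compute CB:
[[ 22,   2,  -4],
 [  7,   1,  -2],
 [-111,  -9,  18]]
Now row reduce the product.
R2 ← R2 − (7/22)·R1: [0, 4/11, -8/11]
R3 ← R3 + (111/22)·R1: [0, 12/11, -24/11]
R3 ← R3 − (3)·R2: [0, 0, 0]
2 nonzero rows, so rank(CB) = 2.

2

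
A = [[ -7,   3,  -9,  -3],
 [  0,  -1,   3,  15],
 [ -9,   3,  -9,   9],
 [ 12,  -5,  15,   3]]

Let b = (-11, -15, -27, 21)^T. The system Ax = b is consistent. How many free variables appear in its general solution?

2

Row reduce the augmented matrix [A | b].
R3 ← R3 − (9/7)·R1: [0, -6/7, 18/7, 90/7, -90/7]
R4 ← R4 + (12/7)·R1: [0, 1/7, -3/7, -15/7, 15/7]
R3 ← R3 − (6/7)·R2: [0, 0, 0, 0, 0]
R4 ← R4 + (1/7)·R2: [0, 0, 0, 0, 0]
The echelon form has 2 nonzero rows, and every pivot lies in the first 4 columns, so rank(A) = rank([A|b]) = 2.
The system is consistent.
Free variables = (unknowns) − (rank) = 4 − 2 = 2.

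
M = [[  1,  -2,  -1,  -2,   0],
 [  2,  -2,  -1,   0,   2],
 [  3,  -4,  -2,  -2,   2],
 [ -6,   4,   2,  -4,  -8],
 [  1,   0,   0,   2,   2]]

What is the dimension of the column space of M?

2

Row reduce to echelon form.
R2 ← R2 − (2)·R1: [0, 2, 1, 4, 2]
R3 ← R3 − (3)·R1: [0, 2, 1, 4, 2]
R4 ← R4 + (6)·R1: [0, -8, -4, -16, -8]
R5 ← R5 − R1: [0, 2, 1, 4, 2]
R3 ← R3 − R2: [0, 0, 0, 0, 0]
R4 ← R4 + (4)·R2: [0, 0, 0, 0, 0]
R5 ← R5 − R2: [0, 0, 0, 0, 0]
Echelon form has 2 nonzero rows, so rank(M) = 2.
The column space has dimension equal to the rank: 2.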